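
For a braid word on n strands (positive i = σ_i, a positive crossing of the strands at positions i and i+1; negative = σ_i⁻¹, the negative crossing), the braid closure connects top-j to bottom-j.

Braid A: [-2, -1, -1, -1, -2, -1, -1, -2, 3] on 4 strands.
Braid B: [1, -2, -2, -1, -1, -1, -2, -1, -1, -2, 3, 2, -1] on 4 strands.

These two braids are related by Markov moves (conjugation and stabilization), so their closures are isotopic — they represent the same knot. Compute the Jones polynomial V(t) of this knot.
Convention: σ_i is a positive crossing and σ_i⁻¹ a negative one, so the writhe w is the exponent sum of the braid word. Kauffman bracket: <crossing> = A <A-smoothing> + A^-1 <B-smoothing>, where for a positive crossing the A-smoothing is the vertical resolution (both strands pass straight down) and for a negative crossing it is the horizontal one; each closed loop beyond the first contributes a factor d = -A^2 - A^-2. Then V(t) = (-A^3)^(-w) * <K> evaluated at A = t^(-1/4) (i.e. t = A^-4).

t^-3 + t^-5 - t^-8

Derivation:
Markov-equivalent braids have isotopic closures, hence identical knot invariants. Strip the Markov moves from each word to reach a common short braid β, then compute V(t) once on β.
Braid A: s2^-1 s1^-1 s1^-1 s1^-1 s2^-1 s1^-1 s1^-1 s2^-1 s3 on 4 strands reduces by inverse Markov moves (closure unchanged at each step):
  Destabilize: the word has the form β·s3 where s3 occurs only as the final letter (β ∈ B_3); drop it and the last strand → 3 strands.
Reduced to β = s2^-1 s1^-1 s1^-1 s1^-1 s2^-1 s1^-1 s1^-1 s2^-1 on 3 strands, 8 crossings.
Braid B: s1 s2^-1 s2^-1 s1^-1 s1^-1 s1^-1 s2^-1 s1^-1 s1^-1 s2^-1 s3 s2 s1^-1 on 4 strands reduces by inverse Markov moves (closure unchanged at each step):
  Deconjugate: the word is γ·β·γ⁻¹ with γ = s1 s2^-1 (prefix) and γ⁻¹ = s2 s1^-1 (suffix); strip both.
  Destabilize: the word has the form β·s3 where s3 occurs only as the final letter (β ∈ B_3); drop it and the last strand → 3 strands.
Reduced to β = s2^-1 s1^-1 s1^-1 s1^-1 s2^-1 s1^-1 s1^-1 s2^-1 on 3 strands, 8 crossings.
Both give the same β = s2^-1 s1^-1 s1^-1 s1^-1 s2^-1 s1^-1 s1^-1 s2^-1 on 3 strands, so one state sum suffices:
Braid: s2^-1 s1^-1 s1^-1 s1^-1 s2^-1 s1^-1 s1^-1 s2^-1 on 3 strands, 8 crossings.
Writhe w = (#positive) - (#negative) = 0 - 8 = -8.
Computing the Kauffman bracket via state sum. There are 2^8 = 256 states.
Each crossing splits two ways (0=vertical, 1=horizontal). The state's weight is A^(#A-smoothings - #B-smoothings) * d^(loops - 1).
Tabulate the states by total A-exponent and number of loops L (A-exp: L × count):
  A^8: L=5 ×1
  A^6: L=4 ×7, L=6 ×1
  A^4: L=3 ×19, L=5 ×9
  A^2: L=2 ×24, L=4 ×31, L=6 ×1
  A^0: L=1 ×12, L=3 ×53, L=5 ×5
  A^-2: L=2 ×45, L=4 ×11
  A^-4: L=1 ×15, L=3 ×13
  A^-6: L=2 ×8
  A^-8: L=3 ×1
Each group contributes A^e * Σ count * d^(L-1):
Powers of d = -A^2 - A^-2: d^2 = A^4 + 2 + A^-4; d^3 = -A^6 - 3*A^2 - 3*A^-2 - A^-6; d^4 = A^8 + 4*A^4 + 6 + 4*A^-4 + A^-8; d^5 = -A^10 - 5*A^6 - 10*A^2 - 10*A^-2 - 5*A^-6 - A^-10.
  A^8 * (d^4) = A^16 + 4*A^12 + 6*A^8 + 4*A^4 + 1
  A^6 * (7*d^3 + d^5) = -A^16 - 12*A^12 - 31*A^8 - 31*A^4 - 12 - A^-4
  A^4 * (19*d^2 + 9*d^4) = 9*A^12 + 55*A^8 + 92*A^4 + 55 + 9*A^-4
  A^2 * (24*d + 31*d^3 + d^5) = -A^12 - 36*A^8 - 127*A^4 - 127 - 36*A^-4 - A^-8
  A^0 * (12 + 53*d^2 + 5*d^4) = 5*A^8 + 73*A^4 + 148 + 73*A^-4 + 5*A^-8
  A^-2 * (45*d + 11*d^3) = -11*A^4 - 78 - 78*A^-4 - 11*A^-8
  A^-4 * (15 + 13*d^2) = 13 + 41*A^-4 + 13*A^-8
  A^-6 * (8*d) = -8*A^-4 - 8*A^-8
  A^-8 * (d^2) = A^-4 + 2*A^-8 + A^-12
Summing the groups: <K> = -A^8 + A^-4 + A^-12
Normalise by the writhe: (-A^3)^(-w) = (-A^3)^(8) = A^24, so f(A) = A^24 * <K> = -A^32 + A^20 + A^12.
Substitute A = t^(-1/4), i.e. A^e → t^(-e/4): V(t) = t^-3 + t^-5 - t^-8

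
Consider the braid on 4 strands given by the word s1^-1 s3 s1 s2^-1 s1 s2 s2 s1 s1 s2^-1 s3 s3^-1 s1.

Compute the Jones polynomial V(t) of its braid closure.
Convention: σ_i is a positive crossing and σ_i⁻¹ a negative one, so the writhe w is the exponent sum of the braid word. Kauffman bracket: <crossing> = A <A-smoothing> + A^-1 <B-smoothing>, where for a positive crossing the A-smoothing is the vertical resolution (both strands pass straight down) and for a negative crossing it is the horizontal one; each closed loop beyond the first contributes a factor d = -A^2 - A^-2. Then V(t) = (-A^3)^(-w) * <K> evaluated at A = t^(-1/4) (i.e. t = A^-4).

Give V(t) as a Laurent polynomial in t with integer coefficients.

t^7 - 2*t^6 + 2*t^5 - 3*t^4 + 3*t^3 - 2*t^2 + 2*t

Derivation:
The presented braid s1^-1 s3 s1 s2^-1 s1 s2 s2 s1 s1 s2^-1 s3 s3^-1 s1 on 4 strands reduces by inverse Markov moves (closure unchanged at each step):
  Deconjugate: the word is γ·β·γ⁻¹ with γ = s1^-1 s3 (prefix) and γ⁻¹ = s3^-1 s1 (suffix); strip both.
  Destabilize: the word has the form β·s3 where s3 occurs only as the final letter (β ∈ B_3); drop it and the last strand → 3 strands.
Reduced to β = s1 s2^-1 s1 s2 s2 s1 s1 s2^-1 on 3 strands, 8 crossings.
Compute on β:
Braid: s1 s2^-1 s1 s2 s2 s1 s1 s2^-1 on 3 strands, 8 crossings.
Writhe w = (#positive) - (#negative) = 6 - 2 = 4.
Computing the Kauffman bracket via state sum. There are 2^8 = 256 states.
Smooth each crossing (0=||, 1=⌣⌢); contribution A^(Σ sign_k(1-2s_k)) * d^(L-1).
Tabulate the states by total A-exponent and number of loops L (A-exp: L × count):
  A^8: L=3 ×1
  A^6: L=2 ×6, L=4 ×2
  A^4: L=1 ×11, L=3 ×16, L=5 ×1
  A^2: L=2 ×47, L=4 ×9
  A^0: L=1 ×26, L=3 ×43, L=5 ×1
  A^-2: L=2 ×41, L=4 ×15
  A^-4: L=3 ×26, L=5 ×2
  A^-6: L=4 ×8
  A^-8: L=5 ×1
Each group contributes A^e * Σ count * d^(L-1):
Powers of d = -A^2 - A^-2: d^2 = A^4 + 2 + A^-4; d^3 = -A^6 - 3*A^2 - 3*A^-2 - A^-6; d^4 = A^8 + 4*A^4 + 6 + 4*A^-4 + A^-8.
  A^8 * (d^2) = A^12 + 2*A^8 + A^4
  A^6 * (6*d + 2*d^3) = -2*A^12 - 12*A^8 - 12*A^4 - 2
  A^4 * (11 + 16*d^2 + d^4) = A^12 + 20*A^8 + 49*A^4 + 20 + A^-4
  A^2 * (47*d + 9*d^3) = -9*A^8 - 74*A^4 - 74 - 9*A^-4
  A^0 * (26 + 43*d^2 + d^4) = A^8 + 47*A^4 + 118 + 47*A^-4 + A^-8
  A^-2 * (41*d + 15*d^3) = -15*A^4 - 86 - 86*A^-4 - 15*A^-8
  A^-4 * (26*d^2 + 2*d^4) = 2*A^4 + 34 + 64*A^-4 + 34*A^-8 + 2*A^-12
  A^-6 * (8*d^3) = -8 - 24*A^-4 - 24*A^-8 - 8*A^-12
  A^-8 * (d^4) = 1 + 4*A^-4 + 6*A^-8 + 4*A^-12 + A^-16
Summing the groups: <K> = 2*A^8 - 2*A^4 + 3 - 3*A^-4 + 2*A^-8 - 2*A^-12 + A^-16
Normalise by the writhe: (-A^3)^(-w) = (-A^3)^(-4) = A^-12, so f(A) = A^-12 * <K> = 2*A^-4 - 2*A^-8 + 3*A^-12 - 3*A^-16 + 2*A^-20 - 2*A^-24 + A^-28.
Substitute A = t^(-1/4), i.e. A^e → t^(-e/4): V(t) = t^7 - 2*t^6 + 2*t^5 - 3*t^4 + 3*t^3 - 2*t^2 + 2*t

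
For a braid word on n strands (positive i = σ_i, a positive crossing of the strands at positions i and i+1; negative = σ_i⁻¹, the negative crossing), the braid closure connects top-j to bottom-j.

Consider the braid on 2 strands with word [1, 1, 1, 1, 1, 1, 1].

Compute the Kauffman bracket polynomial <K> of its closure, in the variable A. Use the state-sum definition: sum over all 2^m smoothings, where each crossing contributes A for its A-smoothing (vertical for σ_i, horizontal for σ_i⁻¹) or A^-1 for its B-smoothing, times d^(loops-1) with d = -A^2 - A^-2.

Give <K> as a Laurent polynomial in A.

-A^9 - A + A^-3 - A^-7 + A^-11 - A^-15 + A^-19

Derivation:
Braid: s1 s1 s1 s1 s1 s1 s1 on 2 strands, 7 crossings.
Writhe w = (#positive) - (#negative) = 7 - 0 = 7.
Enumerate smoothing states for the bracket polynomial. There are 2^7 = 128 states.
Each crossing splits two ways (0=vertical, 1=horizontal). The state's weight is A^(#A-smoothings - #B-smoothings) * d^(loops - 1).
Tabulate the states by total A-exponent and number of loops L (A-exp: L × count):
  A^7: L=2 ×1
  A^5: L=1 ×7
  A^3: L=2 ×21
  A^1: L=3 ×35
  A^-1: L=4 ×35
  A^-3: L=5 ×21
  A^-5: L=6 ×7
  A^-7: L=7 ×1
Each group contributes A^e * Σ count * d^(L-1):
Powers of d = -A^2 - A^-2: d^2 = A^4 + 2 + A^-4; d^3 = -A^6 - 3*A^2 - 3*A^-2 - A^-6; d^4 = A^8 + 4*A^4 + 6 + 4*A^-4 + A^-8; d^5 = -A^10 - 5*A^6 - 10*A^2 - 10*A^-2 - 5*A^-6 - A^-10; d^6 = A^12 + 6*A^8 + 15*A^4 + 20 + 15*A^-4 + 6*A^-8 + A^-12.
  A^7 * (d) = -A^9 - A^5
  A^5 * (7) = 7*A^5
  A^3 * (21*d) = -21*A^5 - 21*A
  A^1 * (35*d^2) = 35*A^5 + 70*A + 35*A^-3
  A^-1 * (35*d^3) = -35*A^5 - 105*A - 105*A^-3 - 35*A^-7
  A^-3 * (21*d^4) = 21*A^5 + 84*A + 126*A^-3 + 84*A^-7 + 21*A^-11
  A^-5 * (7*d^5) = -7*A^5 - 35*A - 70*A^-3 - 70*A^-7 - 35*A^-11 - 7*A^-15
  A^-7 * (d^6) = A^5 + 6*A + 15*A^-3 + 20*A^-7 + 15*A^-11 + 6*A^-15 + A^-19
Summing the groups: <K> = -A^9 - A + A^-3 - A^-7 + A^-11 - A^-15 + A^-19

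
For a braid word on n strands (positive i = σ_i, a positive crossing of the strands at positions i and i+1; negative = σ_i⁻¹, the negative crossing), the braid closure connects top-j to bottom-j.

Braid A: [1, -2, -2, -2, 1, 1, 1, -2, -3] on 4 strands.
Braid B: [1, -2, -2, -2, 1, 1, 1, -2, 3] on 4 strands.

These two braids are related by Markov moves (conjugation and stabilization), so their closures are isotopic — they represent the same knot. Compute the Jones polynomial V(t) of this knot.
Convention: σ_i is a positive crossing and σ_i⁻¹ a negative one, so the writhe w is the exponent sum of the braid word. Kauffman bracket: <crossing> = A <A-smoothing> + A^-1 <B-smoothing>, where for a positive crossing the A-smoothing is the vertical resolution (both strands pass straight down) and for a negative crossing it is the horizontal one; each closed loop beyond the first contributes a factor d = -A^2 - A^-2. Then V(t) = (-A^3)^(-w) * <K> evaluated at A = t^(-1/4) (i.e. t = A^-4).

t^4 - 2*t^3 + 3*t^2 - 4*t + 5 - 4*t^-1 + 3*t^-2 - 2*t^-3 + t^-4

Derivation:
Markov-equivalent braids have isotopic closures, hence identical knot invariants. Strip the Markov moves from each word to reach a common short braid β, then compute V(t) once on β.
Braid A: s1 s2^-1 s2^-1 s2^-1 s1 s1 s1 s2^-1 s3^-1 on 4 strands reduces by inverse Markov moves (closure unchanged at each step):
  Destabilize: the word has the form β·s3^-1 where s3^-1 occurs only as the final letter (β ∈ B_3); drop it and the last strand → 3 strands.
Reduced to β = s1 s2^-1 s2^-1 s2^-1 s1 s1 s1 s2^-1 on 3 strands, 8 crossings.
Braid B: s1 s2^-1 s2^-1 s2^-1 s1 s1 s1 s2^-1 s3 on 4 strands reduces by inverse Markov moves (closure unchanged at each step):
  Destabilize: the word has the form β·s3 where s3 occurs only as the final letter (β ∈ B_3); drop it and the last strand → 3 strands.
Reduced to β = s1 s2^-1 s2^-1 s2^-1 s1 s1 s1 s2^-1 on 3 strands, 8 crossings.
Both give the same β = s1 s2^-1 s2^-1 s2^-1 s1 s1 s1 s2^-1 on 3 strands, so one state sum suffices:
Braid: s1 s2^-1 s2^-1 s2^-1 s1 s1 s1 s2^-1 on 3 strands, 8 crossings.
Writhe w = (#positive) - (#negative) = 4 - 4 = 0.
Enumerate smoothing states for the bracket polynomial. There are 2^8 = 256 states.
Each crossing splits two ways (0=vertical, 1=horizontal). The state's weight is A^(#A-smoothings - #B-smoothings) * d^(loops - 1).
Tabulate the states by total A-exponent and number of loops L (A-exp: L × count):
  A^8: L=5 ×1
  A^6: L=4 ×8
  A^4: L=3 ×25, L=5 ×3
  A^2: L=2 ×37, L=4 ×18, L=6 ×1
  A^0: L=1 ×25, L=3 ×37, L=5 ×8
  A^-2: L=2 ×37, L=4 ×18, L=6 ×1
  A^-4: L=3 ×25, L=5 ×3
  A^-6: L=4 ×8
  A^-8: L=5 ×1
Each group contributes A^e * Σ count * d^(L-1):
Powers of d = -A^2 - A^-2: d^2 = A^4 + 2 + A^-4; d^3 = -A^6 - 3*A^2 - 3*A^-2 - A^-6; d^4 = A^8 + 4*A^4 + 6 + 4*A^-4 + A^-8; d^5 = -A^10 - 5*A^6 - 10*A^2 - 10*A^-2 - 5*A^-6 - A^-10.
  A^8 * (d^4) = A^16 + 4*A^12 + 6*A^8 + 4*A^4 + 1
  A^6 * (8*d^3) = -8*A^12 - 24*A^8 - 24*A^4 - 8
  A^4 * (25*d^2 + 3*d^4) = 3*A^12 + 37*A^8 + 68*A^4 + 37 + 3*A^-4
  A^2 * (37*d + 18*d^3 + d^5) = -A^12 - 23*A^8 - 101*A^4 - 101 - 23*A^-4 - A^-8
  A^0 * (25 + 37*d^2 + 8*d^4) = 8*A^8 + 69*A^4 + 147 + 69*A^-4 + 8*A^-8
  A^-2 * (37*d + 18*d^3 + d^5) = -A^8 - 23*A^4 - 101 - 101*A^-4 - 23*A^-8 - A^-12
  A^-4 * (25*d^2 + 3*d^4) = 3*A^4 + 37 + 68*A^-4 + 37*A^-8 + 3*A^-12
  A^-6 * (8*d^3) = -8 - 24*A^-4 - 24*A^-8 - 8*A^-12
  A^-8 * (d^4) = 1 + 4*A^-4 + 6*A^-8 + 4*A^-12 + A^-16
Summing the groups: <K> = A^16 - 2*A^12 + 3*A^8 - 4*A^4 + 5 - 4*A^-4 + 3*A^-8 - 2*A^-12 + A^-16
Normalise by the writhe: (-A^3)^(-w) = (-A^3)^(0) = 1, so f(A) = 1 * <K> = A^16 - 2*A^12 + 3*A^8 - 4*A^4 + 5 - 4*A^-4 + 3*A^-8 - 2*A^-12 + A^-16.
Substitute A = t^(-1/4), i.e. A^e → t^(-e/4): V(t) = t^4 - 2*t^3 + 3*t^2 - 4*t + 5 - 4*t^-1 + 3*t^-2 - 2*t^-3 + t^-4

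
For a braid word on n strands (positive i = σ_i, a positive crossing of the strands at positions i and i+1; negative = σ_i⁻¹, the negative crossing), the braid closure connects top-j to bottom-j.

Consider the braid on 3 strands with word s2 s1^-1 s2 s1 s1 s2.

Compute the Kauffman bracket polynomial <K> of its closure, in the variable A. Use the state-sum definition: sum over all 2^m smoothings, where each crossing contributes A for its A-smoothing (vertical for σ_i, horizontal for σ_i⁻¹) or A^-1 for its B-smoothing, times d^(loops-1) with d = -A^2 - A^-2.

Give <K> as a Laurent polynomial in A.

A^8 - A^4 + 2 - A^-4 + A^-8 - A^-12

Derivation:
Braid: s2 s1^-1 s2 s1 s1 s2 on 3 strands, 6 crossings.
Writhe w = (#positive) - (#negative) = 5 - 1 = 4.
Enumerate smoothing states for the bracket polynomial. There are 2^6 = 64 states.
For each crossing: s=0 is the vertical smoothing, s=1 horizontal. Crossing k contributes A^(sign_k * (1 - 2*s_k)); loop factor d = -A^2 - A^-2.
Tabulate the states by total A-exponent and number of loops L (A-exp: L × count):
  A^6: L=2 ×1
  A^4: L=1 ×3, L=3 ×3
  A^2: L=2 ×14, L=4 ×1
  A^0: L=1 ×10, L=3 ×10
  A^-2: L=2 ×13, L=4 ×2
  A^-4: L=3 ×6
  A^-6: L=4 ×1
Each group contributes A^e * Σ count * d^(L-1):
Powers of d = -A^2 - A^-2: d^2 = A^4 + 2 + A^-4; d^3 = -A^6 - 3*A^2 - 3*A^-2 - A^-6.
  A^6 * (d) = -A^8 - A^4
  A^4 * (3 + 3*d^2) = 3*A^8 + 9*A^4 + 3
  A^2 * (14*d + d^3) = -A^8 - 17*A^4 - 17 - A^-4
  A^0 * (10 + 10*d^2) = 10*A^4 + 30 + 10*A^-4
  A^-2 * (13*d + 2*d^3) = -2*A^4 - 19 - 19*A^-4 - 2*A^-8
  A^-4 * (6*d^2) = 6 + 12*A^-4 + 6*A^-8
  A^-6 * (d^3) = -1 - 3*A^-4 - 3*A^-8 - A^-12
Summing the groups: <K> = A^8 - A^4 + 2 - A^-4 + A^-8 - A^-12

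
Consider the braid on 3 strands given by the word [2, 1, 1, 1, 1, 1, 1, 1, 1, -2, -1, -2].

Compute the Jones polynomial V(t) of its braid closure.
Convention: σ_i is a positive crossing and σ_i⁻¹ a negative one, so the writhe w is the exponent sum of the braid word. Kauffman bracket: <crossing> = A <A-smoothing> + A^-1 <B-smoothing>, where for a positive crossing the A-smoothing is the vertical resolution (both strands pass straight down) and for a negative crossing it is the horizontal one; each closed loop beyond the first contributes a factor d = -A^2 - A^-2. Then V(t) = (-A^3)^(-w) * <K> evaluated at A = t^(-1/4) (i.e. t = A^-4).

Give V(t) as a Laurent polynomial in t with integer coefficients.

-t^10 + t^9 - t^8 + t^7 - t^6 + t^5 + t^3

Derivation:
The presented braid s2 s1 s1 s1 s1 s1 s1 s1 s1 s2^-1 s1^-1 s2^-1 on 3 strands reduces by inverse Markov moves (closure unchanged at each step):
  Deconjugate: the word is γ·β·γ⁻¹ with γ = s2 s1 (prefix) and γ⁻¹ = s1^-1 s2^-1 (suffix); strip both.
  Destabilize: the word has the form β·s2^-1 where s2^-1 occurs only as the final letter (β ∈ B_2); drop it and the last strand → 2 strands.
Reduced to β = s1 s1 s1 s1 s1 s1 s1 on 2 strands, 7 crossings.
Compute on β:
Braid: s1 s1 s1 s1 s1 s1 s1 on 2 strands, 7 crossings.
Writhe w = (#positive) - (#negative) = 7 - 0 = 7.
Computing the Kauffman bracket via state sum. There are 2^7 = 128 states.
Each crossing splits two ways (0=vertical, 1=horizontal). The state's weight is A^(#A-smoothings - #B-smoothings) * d^(loops - 1).
Tabulate the states by total A-exponent and number of loops L (A-exp: L × count):
  A^7: L=2 ×1
  A^5: L=1 ×7
  A^3: L=2 ×21
  A^1: L=3 ×35
  A^-1: L=4 ×35
  A^-3: L=5 ×21
  A^-5: L=6 ×7
  A^-7: L=7 ×1
Each group contributes A^e * Σ count * d^(L-1):
Powers of d = -A^2 - A^-2: d^2 = A^4 + 2 + A^-4; d^3 = -A^6 - 3*A^2 - 3*A^-2 - A^-6; d^4 = A^8 + 4*A^4 + 6 + 4*A^-4 + A^-8; d^5 = -A^10 - 5*A^6 - 10*A^2 - 10*A^-2 - 5*A^-6 - A^-10; d^6 = A^12 + 6*A^8 + 15*A^4 + 20 + 15*A^-4 + 6*A^-8 + A^-12.
  A^7 * (d) = -A^9 - A^5
  A^5 * (7) = 7*A^5
  A^3 * (21*d) = -21*A^5 - 21*A
  A^1 * (35*d^2) = 35*A^5 + 70*A + 35*A^-3
  A^-1 * (35*d^3) = -35*A^5 - 105*A - 105*A^-3 - 35*A^-7
  A^-3 * (21*d^4) = 21*A^5 + 84*A + 126*A^-3 + 84*A^-7 + 21*A^-11
  A^-5 * (7*d^5) = -7*A^5 - 35*A - 70*A^-3 - 70*A^-7 - 35*A^-11 - 7*A^-15
  A^-7 * (d^6) = A^5 + 6*A + 15*A^-3 + 20*A^-7 + 15*A^-11 + 6*A^-15 + A^-19
Summing the groups: <K> = -A^9 - A + A^-3 - A^-7 + A^-11 - A^-15 + A^-19
Normalise by the writhe: (-A^3)^(-w) = (-A^3)^(-7) = -A^-21, so f(A) = -A^-21 * <K> = A^-12 + A^-20 - A^-24 + A^-28 - A^-32 + A^-36 - A^-40.
Substitute A = t^(-1/4), i.e. A^e → t^(-e/4): V(t) = -t^10 + t^9 - t^8 + t^7 - t^6 + t^5 + t^3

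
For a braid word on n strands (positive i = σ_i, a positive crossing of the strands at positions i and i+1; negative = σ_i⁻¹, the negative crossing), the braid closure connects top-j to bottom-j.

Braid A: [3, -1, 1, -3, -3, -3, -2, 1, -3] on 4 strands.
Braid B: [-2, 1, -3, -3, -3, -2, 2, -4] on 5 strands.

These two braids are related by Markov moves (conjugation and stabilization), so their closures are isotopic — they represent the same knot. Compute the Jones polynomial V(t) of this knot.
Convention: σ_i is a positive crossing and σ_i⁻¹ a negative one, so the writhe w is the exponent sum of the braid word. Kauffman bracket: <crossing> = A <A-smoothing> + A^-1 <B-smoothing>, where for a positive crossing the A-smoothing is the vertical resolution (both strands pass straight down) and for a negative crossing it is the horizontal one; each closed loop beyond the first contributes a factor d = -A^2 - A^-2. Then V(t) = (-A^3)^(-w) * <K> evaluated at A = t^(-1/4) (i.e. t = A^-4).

t^-1 + t^-3 - t^-4

Derivation:
Markov-equivalent braids have isotopic closures, hence identical knot invariants. Strip the Markov moves from each word to reach a common short braid β, then compute V(t) once on β.
Braid A: s3 s1^-1 s1 s3^-1 s3^-1 s3^-1 s2^-1 s1 s3^-1 on 4 strands reduces by inverse Markov moves (closure unchanged at each step):
  Deconjugate: the word is γ·β·γ⁻¹ with γ = s3 s1^-1 (prefix) and γ⁻¹ = s1 s3^-1 (suffix); strip both.
Reduced to β = s1 s3^-1 s3^-1 s3^-1 s2^-1 on 4 strands, 5 crossings.
Braid B: s2^-1 s1 s3^-1 s3^-1 s3^-1 s2^-1 s2 s4^-1 on 5 strands reduces by inverse Markov moves (closure unchanged at each step):
  Destabilize: the word has the form β·s4^-1 where s4^-1 occurs only as the final letter (β ∈ B_4); drop it and the last strand → 4 strands.
  Deconjugate: the word is γ·β·γ⁻¹ with γ = s2^-1 (prefix) and γ⁻¹ = s2 (suffix); strip both.
Reduced to β = s1 s3^-1 s3^-1 s3^-1 s2^-1 on 4 strands, 5 crossings.
Both give the same β = s1 s3^-1 s3^-1 s3^-1 s2^-1 on 4 strands, so one state sum suffices:
Braid: s1 s3^-1 s3^-1 s3^-1 s2^-1 on 4 strands, 5 crossings.
Writhe w = (#positive) - (#negative) = 1 - 4 = -3.
Enumerate smoothing states for the bracket polynomial. There are 2^5 = 32 states.
Smooth each crossing (0=||, 1=⌣⌢); contribution A^(Σ sign_k(1-2s_k)) * d^(L-1).
  state 00000: A-exp=-3, loops=4, term = A^-3 * d^3
  state 00001: A-exp=-1, loops=3, term = A^-1 * d^2
  state 00010: A-exp=-1, loops=3, term = A^-1 * d^2
  state 00011: A-exp=+1, loops=2, term = A^1 * d^1
  state 00100: A-exp=-1, loops=3, term = A^-1 * d^2
  state 00101: A-exp=+1, loops=2, term = A^1 * d^1
  state 00110: A-exp=+1, loops=4, term = A^1 * d^3
  state 00111: A-exp=+3, loops=3, term = A^3 * d^2
  state 01000: A-exp=-1, loops=3, term = A^-1 * d^2
  state 01001: A-exp=+1, loops=2, term = A^1 * d^1
  state 01010: A-exp=+1, loops=4, term = A^1 * d^3
  state 01011: A-exp=+3, loops=3, term = A^3 * d^2
  state 01100: A-exp=+1, loops=4, term = A^1 * d^3
  state 01101: A-exp=+3, loops=3, term = A^3 * d^2
  state 01110: A-exp=+3, loops=5, term = A^3 * d^4
  state 01111: A-exp=+5, loops=4, term = A^5 * d^3
  state 10000: A-exp=-5, loops=3, term = A^-5 * d^2
  state 10001: A-exp=-3, loops=2, term = A^-3 * d^1
  state 10010: A-exp=-3, loops=2, term = A^-3 * d^1
  state 10011: A-exp=-1, loops=1, term = A^-1 * d^0
  state 10100: A-exp=-3, loops=2, term = A^-3 * d^1
  state 10101: A-exp=-1, loops=1, term = A^-1 * d^0
  state 10110: A-exp=-1, loops=3, term = A^-1 * d^2
  state 10111: A-exp=+1, loops=2, term = A^1 * d^1
  state 11000: A-exp=-3, loops=2, term = A^-3 * d^1
  state 11001: A-exp=-1, loops=1, term = A^-1 * d^0
  state 11010: A-exp=-1, loops=3, term = A^-1 * d^2
  state 11011: A-exp=+1, loops=2, term = A^1 * d^1
  state 11100: A-exp=-1, loops=3, term = A^-1 * d^2
  state 11101: A-exp=+1, loops=2, term = A^1 * d^1
  state 11110: A-exp=+1, loops=4, term = A^1 * d^3
  state 11111: A-exp=+3, loops=3, term = A^3 * d^2
Collect the terms by A-exponent (count of states per loop number):
Powers of d = -A^2 - A^-2: d^2 = A^4 + 2 + A^-4; d^3 = -A^6 - 3*A^2 - 3*A^-2 - A^-6; d^4 = A^8 + 4*A^4 + 6 + 4*A^-4 + A^-8.
  A^5 * (d^3) = -A^11 - 3*A^7 - 3*A^3 - A^-1
  A^3 * (4*d^2 + d^4) = A^11 + 8*A^7 + 14*A^3 + 8*A^-1 + A^-5
  A^1 * (6*d + 4*d^3) = -4*A^7 - 18*A^3 - 18*A^-1 - 4*A^-5
  A^-1 * (3 + 7*d^2) = 7*A^3 + 17*A^-1 + 7*A^-5
  A^-3 * (4*d + d^3) = -A^3 - 7*A^-1 - 7*A^-5 - A^-9
  A^-5 * (d^2) = A^-1 + 2*A^-5 + A^-9
Summing the groups: <K> = A^7 - A^3 - A^-5
Normalise by the writhe: (-A^3)^(-w) = (-A^3)^(3) = -A^9, so f(A) = -A^9 * <K> = -A^16 + A^12 + A^4.
Substitute A = t^(-1/4), i.e. A^e → t^(-e/4): V(t) = t^-1 + t^-3 - t^-4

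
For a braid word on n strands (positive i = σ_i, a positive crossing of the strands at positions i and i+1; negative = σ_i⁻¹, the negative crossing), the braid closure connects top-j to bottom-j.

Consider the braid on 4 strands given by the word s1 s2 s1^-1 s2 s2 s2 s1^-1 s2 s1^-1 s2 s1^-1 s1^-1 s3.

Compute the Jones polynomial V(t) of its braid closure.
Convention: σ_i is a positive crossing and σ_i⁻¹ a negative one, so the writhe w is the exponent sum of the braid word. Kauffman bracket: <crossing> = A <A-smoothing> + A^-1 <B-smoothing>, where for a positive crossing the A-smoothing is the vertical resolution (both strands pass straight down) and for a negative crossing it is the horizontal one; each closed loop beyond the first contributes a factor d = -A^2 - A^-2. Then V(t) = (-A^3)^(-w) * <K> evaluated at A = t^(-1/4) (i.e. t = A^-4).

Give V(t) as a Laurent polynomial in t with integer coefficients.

The presented braid s1 s2 s1^-1 s2 s2 s2 s1^-1 s2 s1^-1 s2 s1^-1 s1^-1 s3 on 4 strands reduces by inverse Markov moves (closure unchanged at each step):
  Destabilize: the word has the form β·s3 where s3 occurs only as the final letter (β ∈ B_3); drop it and the last strand → 3 strands.
  Deconjugate: the word is γ·β·γ⁻¹ with γ = s1 (prefix) and γ⁻¹ = s1^-1 (suffix); strip both.
Reduced to β = s2 s1^-1 s2 s2 s2 s1^-1 s2 s1^-1 s2 s1^-1 on 3 strands, 10 crossings.
Compute on β:
Braid: s2 s1^-1 s2 s2 s2 s1^-1 s2 s1^-1 s2 s1^-1 on 3 strands, 10 crossings.
Writhe w = (#positive) - (#negative) = 6 - 4 = 2.
State-sum expansion of <K>. There are 2^10 = 1024 states.
For each crossing: s=0 is the vertical smoothing, s=1 horizontal. Crossing k contributes A^(sign_k * (1 - 2*s_k)); loop factor d = -A^2 - A^-2.
Tabulate the states by total A-exponent and number of loops L (A-exp: L × count):
  A^10: L=5 ×1
  A^8: L=4 ×10
  A^6: L=3 ×42, L=5 ×3
  A^4: L=2 ×90, L=4 ×29, L=6 ×1
  A^2: L=1 ×87, L=3 ×110, L=5 ×13
  A^0: L=2 ×179, L=4 ×71, L=6 ×2
  A^-2: L=3 ×187, L=5 ×23
  A^-4: L=4 ×117, L=6 ×3
  A^-6: L=5 ×45
  A^-8: L=6 ×10
  A^-10: L=7 ×1
Each group contributes A^e * Σ count * d^(L-1):
Powers of d = -A^2 - A^-2: d^2 = A^4 + 2 + A^-4; d^3 = -A^6 - 3*A^2 - 3*A^-2 - A^-6; d^4 = A^8 + 4*A^4 + 6 + 4*A^-4 + A^-8; d^5 = -A^10 - 5*A^6 - 10*A^2 - 10*A^-2 - 5*A^-6 - A^-10; d^6 = A^12 + 6*A^8 + 15*A^4 + 20 + 15*A^-4 + 6*A^-8 + A^-12.
  A^10 * (d^4) = A^18 + 4*A^14 + 6*A^10 + 4*A^6 + A^2
  A^8 * (10*d^3) = -10*A^14 - 30*A^10 - 30*A^6 - 10*A^2
  A^6 * (42*d^2 + 3*d^4) = 3*A^14 + 54*A^10 + 102*A^6 + 54*A^2 + 3*A^-2
  A^4 * (90*d + 29*d^3 + d^5) = -A^14 - 34*A^10 - 187*A^6 - 187*A^2 - 34*A^-2 - A^-6
  A^2 * (87 + 110*d^2 + 13*d^4) = 13*A^10 + 162*A^6 + 385*A^2 + 162*A^-2 + 13*A^-6
  A^0 * (179*d + 71*d^3 + 2*d^5) = -2*A^10 - 81*A^6 - 412*A^2 - 412*A^-2 - 81*A^-6 - 2*A^-10
  A^-2 * (187*d^2 + 23*d^4) = 23*A^6 + 279*A^2 + 512*A^-2 + 279*A^-6 + 23*A^-10
  A^-4 * (117*d^3 + 3*d^5) = -3*A^6 - 132*A^2 - 381*A^-2 - 381*A^-6 - 132*A^-10 - 3*A^-14
  A^-6 * (45*d^4) = 45*A^2 + 180*A^-2 + 270*A^-6 + 180*A^-10 + 45*A^-14
  A^-8 * (10*d^5) = -10*A^2 - 50*A^-2 - 100*A^-6 - 100*A^-10 - 50*A^-14 - 10*A^-18
  A^-10 * (d^6) = A^2 + 6*A^-2 + 15*A^-6 + 20*A^-10 + 15*A^-14 + 6*A^-18 + A^-22
Summing the groups: <K> = A^18 - 4*A^14 + 7*A^10 - 10*A^6 + 14*A^2 - 14*A^-2 + 14*A^-6 - 11*A^-10 + 7*A^-14 - 4*A^-18 + A^-22
Normalise by the writhe: (-A^3)^(-w) = (-A^3)^(-2) = A^-6, so f(A) = A^-6 * <K> = A^12 - 4*A^8 + 7*A^4 - 10 + 14*A^-4 - 14*A^-8 + 14*A^-12 - 11*A^-16 + 7*A^-20 - 4*A^-24 + A^-28.
Substitute A = t^(-1/4), i.e. A^e → t^(-e/4): V(t) = t^7 - 4*t^6 + 7*t^5 - 11*t^4 + 14*t^3 - 14*t^2 + 14*t - 10 + 7*t^-1 - 4*t^-2 + t^-3

Answer: t^7 - 4*t^6 + 7*t^5 - 11*t^4 + 14*t^3 - 14*t^2 + 14*t - 10 + 7*t^-1 - 4*t^-2 + t^-3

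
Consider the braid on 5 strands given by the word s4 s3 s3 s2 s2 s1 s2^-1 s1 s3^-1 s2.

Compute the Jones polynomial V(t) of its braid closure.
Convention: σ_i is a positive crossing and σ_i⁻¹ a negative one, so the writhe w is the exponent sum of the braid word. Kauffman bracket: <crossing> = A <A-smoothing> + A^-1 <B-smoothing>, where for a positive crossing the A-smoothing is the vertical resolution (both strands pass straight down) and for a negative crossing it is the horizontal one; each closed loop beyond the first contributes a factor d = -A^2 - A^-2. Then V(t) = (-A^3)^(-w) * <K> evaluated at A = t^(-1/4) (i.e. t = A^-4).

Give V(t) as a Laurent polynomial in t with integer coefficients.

Braid: s4 s3 s3 s2 s2 s1 s2^-1 s1 s3^-1 s2 on 5 strands, 10 crossings.
Writhe w = (#positive) - (#negative) = 8 - 2 = 6.
Enumerate smoothing states for the bracket polynomial. There are 2^10 = 1024 states.
For each crossing: s=0 is the vertical smoothing, s=1 horizontal. Crossing k contributes A^(sign_k * (1 - 2*s_k)); loop factor d = -A^2 - A^-2.
Tabulate the states by total A-exponent and number of loops L (A-exp: L × count):
  A^10: L=3 ×1
  A^8: L=2 ×3, L=4 ×7
  A^6: L=1 ×2, L=3 ×29, L=5 ×14
  A^4: L=2 ×39, L=4 ×72, L=6 ×9
  A^2: L=1 ×17, L=3 ×137, L=5 ×54, L=7 ×2
  A^0: L=2 ×109, L=4 ×128, L=6 ×15
  A^-2: L=1 ×30, L=3 ×132, L=5 ×47, L=7 ×1
  A^-4: L=2 ×49, L=4 ×65, L=6 ×6
  A^-6: L=3 ×31, L=5 ×14
  A^-8: L=4 ×9, L=6 ×1
  A^-10: L=5 ×1
Each group contributes A^e * Σ count * d^(L-1):
Powers of d = -A^2 - A^-2: d^2 = A^4 + 2 + A^-4; d^3 = -A^6 - 3*A^2 - 3*A^-2 - A^-6; d^4 = A^8 + 4*A^4 + 6 + 4*A^-4 + A^-8; d^5 = -A^10 - 5*A^6 - 10*A^2 - 10*A^-2 - 5*A^-6 - A^-10; d^6 = A^12 + 6*A^8 + 15*A^4 + 20 + 15*A^-4 + 6*A^-8 + A^-12.
  A^10 * (d^2) = A^14 + 2*A^10 + A^6
  A^8 * (3*d + 7*d^3) = -7*A^14 - 24*A^10 - 24*A^6 - 7*A^2
  A^6 * (2 + 29*d^2 + 14*d^4) = 14*A^14 + 85*A^10 + 144*A^6 + 85*A^2 + 14*A^-2
  A^4 * (39*d + 72*d^3 + 9*d^5) = -9*A^14 - 117*A^10 - 345*A^6 - 345*A^2 - 117*A^-2 - 9*A^-6
  A^2 * (17 + 137*d^2 + 54*d^4 + 2*d^6) = 2*A^14 + 66*A^10 + 383*A^6 + 655*A^2 + 383*A^-2 + 66*A^-6 + 2*A^-10
  A^0 * (109*d + 128*d^3 + 15*d^5) = -15*A^10 - 203*A^6 - 643*A^2 - 643*A^-2 - 203*A^-6 - 15*A^-10
  A^-2 * (30 + 132*d^2 + 47*d^4 + d^6) = A^10 + 53*A^6 + 335*A^2 + 596*A^-2 + 335*A^-6 + 53*A^-10 + A^-14
  A^-4 * (49*d + 65*d^3 + 6*d^5) = -6*A^6 - 95*A^2 - 304*A^-2 - 304*A^-6 - 95*A^-10 - 6*A^-14
  A^-6 * (31*d^2 + 14*d^4) = 14*A^2 + 87*A^-2 + 146*A^-6 + 87*A^-10 + 14*A^-14
  A^-8 * (9*d^3 + d^5) = -A^2 - 14*A^-2 - 37*A^-6 - 37*A^-10 - 14*A^-14 - A^-18
  A^-10 * (d^4) = A^-2 + 4*A^-6 + 6*A^-10 + 4*A^-14 + A^-18
Summing the groups: <K> = A^14 - 2*A^10 + 3*A^6 - 2*A^2 + 3*A^-2 - 2*A^-6 + A^-10 - A^-14
Normalise by the writhe: (-A^3)^(-w) = (-A^3)^(-6) = A^-18, so f(A) = A^-18 * <K> = A^-4 - 2*A^-8 + 3*A^-12 - 2*A^-16 + 3*A^-20 - 2*A^-24 + A^-28 - A^-32.
Substitute A = t^(-1/4), i.e. A^e → t^(-e/4): V(t) = -t^8 + t^7 - 2*t^6 + 3*t^5 - 2*t^4 + 3*t^3 - 2*t^2 + t

Answer: -t^8 + t^7 - 2*t^6 + 3*t^5 - 2*t^4 + 3*t^3 - 2*t^2 + t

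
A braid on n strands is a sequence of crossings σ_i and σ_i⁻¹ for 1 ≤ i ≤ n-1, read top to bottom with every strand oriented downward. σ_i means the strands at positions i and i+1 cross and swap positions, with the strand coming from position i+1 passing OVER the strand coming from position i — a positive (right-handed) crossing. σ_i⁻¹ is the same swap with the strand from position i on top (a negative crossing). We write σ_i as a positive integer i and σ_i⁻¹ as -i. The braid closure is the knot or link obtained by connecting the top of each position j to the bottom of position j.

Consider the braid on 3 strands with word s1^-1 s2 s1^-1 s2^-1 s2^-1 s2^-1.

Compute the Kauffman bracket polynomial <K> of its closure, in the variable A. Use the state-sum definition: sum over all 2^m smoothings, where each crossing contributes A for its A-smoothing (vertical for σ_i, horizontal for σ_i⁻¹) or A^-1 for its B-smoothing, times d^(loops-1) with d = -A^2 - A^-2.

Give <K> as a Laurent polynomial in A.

-A^12 + A^8 - A^4 + 2 - A^-4 + A^-8

Derivation:
Braid: s1^-1 s2 s1^-1 s2^-1 s2^-1 s2^-1 on 3 strands, 6 crossings.
Writhe w = (#positive) - (#negative) = 1 - 5 = -4.
State-sum expansion of <K>. There are 2^6 = 64 states.
Smooth each crossing (0=||, 1=⌣⌢); contribution A^(Σ sign_k(1-2s_k)) * d^(L-1).
Tabulate the states by total A-exponent and number of loops L (A-exp: L × count):
  A^6: L=4 ×1
  A^4: L=3 ×6
  A^2: L=2 ×12, L=4 ×3
  A^0: L=1 ×9, L=3 ×10, L=5 ×1
  A^-2: L=2 ×12, L=4 ×3
  A^-4: L=1 ×2, L=3 ×4
  A^-6: L=2 ×1
Each group contributes A^e * Σ count * d^(L-1):
Powers of d = -A^2 - A^-2: d^2 = A^4 + 2 + A^-4; d^3 = -A^6 - 3*A^2 - 3*A^-2 - A^-6; d^4 = A^8 + 4*A^4 + 6 + 4*A^-4 + A^-8.
  A^6 * (d^3) = -A^12 - 3*A^8 - 3*A^4 - 1
  A^4 * (6*d^2) = 6*A^8 + 12*A^4 + 6
  A^2 * (12*d + 3*d^3) = -3*A^8 - 21*A^4 - 21 - 3*A^-4
  A^0 * (9 + 10*d^2 + d^4) = A^8 + 14*A^4 + 35 + 14*A^-4 + A^-8
  A^-2 * (12*d + 3*d^3) = -3*A^4 - 21 - 21*A^-4 - 3*A^-8
  A^-4 * (2 + 4*d^2) = 4 + 10*A^-4 + 4*A^-8
  A^-6 * (d) = -A^-4 - A^-8
Summing the groups: <K> = -A^12 + A^8 - A^4 + 2 - A^-4 + A^-8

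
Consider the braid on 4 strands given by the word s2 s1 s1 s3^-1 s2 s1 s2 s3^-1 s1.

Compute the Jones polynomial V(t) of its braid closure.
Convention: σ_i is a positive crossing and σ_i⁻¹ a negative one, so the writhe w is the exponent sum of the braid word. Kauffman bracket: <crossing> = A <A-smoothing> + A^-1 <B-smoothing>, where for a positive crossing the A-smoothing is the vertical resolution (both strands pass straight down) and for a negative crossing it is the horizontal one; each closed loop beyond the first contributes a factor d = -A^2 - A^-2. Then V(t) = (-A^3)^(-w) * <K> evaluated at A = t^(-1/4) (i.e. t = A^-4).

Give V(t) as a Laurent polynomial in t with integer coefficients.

Braid: s2 s1 s1 s3^-1 s2 s1 s2 s3^-1 s1 on 4 strands, 9 crossings.
Writhe w = (#positive) - (#negative) = 7 - 2 = 5.
Computing the Kauffman bracket via state sum. There are 2^9 = 512 states.
Smooth each crossing (0=||, 1=⌣⌢); contribution A^(Σ sign_k(1-2s_k)) * d^(L-1).
Tabulate the states by total A-exponent and number of loops L (A-exp: L × count):
  A^9: L=4 ×1
  A^7: L=3 ×9
  A^5: L=2 ×28, L=4 ×8
  A^3: L=1 ×32, L=3 ×48, L=5 ×4
  A^1: L=2 ×91, L=4 ×34, L=6 ×1
  A^-1: L=1 ×23, L=3 ×92, L=5 ×11
  A^-3: L=2 ×43, L=4 ×40, L=6 ×1
  A^-5: L=1 ×4, L=3 ×26, L=5 ×6
  A^-7: L=2 ×4, L=4 ×5
  A^-9: L=3 ×1
Each group contributes A^e * Σ count * d^(L-1):
Powers of d = -A^2 - A^-2: d^2 = A^4 + 2 + A^-4; d^3 = -A^6 - 3*A^2 - 3*A^-2 - A^-6; d^4 = A^8 + 4*A^4 + 6 + 4*A^-4 + A^-8; d^5 = -A^10 - 5*A^6 - 10*A^2 - 10*A^-2 - 5*A^-6 - A^-10.
  A^9 * (d^3) = -A^15 - 3*A^11 - 3*A^7 - A^3
  A^7 * (9*d^2) = 9*A^11 + 18*A^7 + 9*A^3
  A^5 * (28*d + 8*d^3) = -8*A^11 - 52*A^7 - 52*A^3 - 8*A^-1
  A^3 * (32 + 48*d^2 + 4*d^4) = 4*A^11 + 64*A^7 + 152*A^3 + 64*A^-1 + 4*A^-5
  A^1 * (91*d + 34*d^3 + d^5) = -A^11 - 39*A^7 - 203*A^3 - 203*A^-1 - 39*A^-5 - A^-9
  A^-1 * (23 + 92*d^2 + 11*d^4) = 11*A^7 + 136*A^3 + 273*A^-1 + 136*A^-5 + 11*A^-9
  A^-3 * (43*d + 40*d^3 + d^5) = -A^7 - 45*A^3 - 173*A^-1 - 173*A^-5 - 45*A^-9 - A^-13
  A^-5 * (4 + 26*d^2 + 6*d^4) = 6*A^3 + 50*A^-1 + 92*A^-5 + 50*A^-9 + 6*A^-13
  A^-7 * (4*d + 5*d^3) = -5*A^-1 - 19*A^-5 - 19*A^-9 - 5*A^-13
  A^-9 * (d^2) = A^-5 + 2*A^-9 + A^-13
Summing the groups: <K> = -A^15 + A^11 - 2*A^7 + 2*A^3 - 2*A^-1 + 2*A^-5 - 2*A^-9 + A^-13
Normalise by the writhe: (-A^3)^(-w) = (-A^3)^(-5) = -A^-15, so f(A) = -A^-15 * <K> = 1 - A^-4 + 2*A^-8 - 2*A^-12 + 2*A^-16 - 2*A^-20 + 2*A^-24 - A^-28.
Substitute A = t^(-1/4), i.e. A^e → t^(-e/4): V(t) = -t^7 + 2*t^6 - 2*t^5 + 2*t^4 - 2*t^3 + 2*t^2 - t + 1

Answer: -t^7 + 2*t^6 - 2*t^5 + 2*t^4 - 2*t^3 + 2*t^2 - t + 1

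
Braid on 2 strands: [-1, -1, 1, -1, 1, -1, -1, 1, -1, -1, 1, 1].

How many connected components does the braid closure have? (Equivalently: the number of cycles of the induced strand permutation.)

2

Derivation:
Track the strand permutation on 2 strands, starting from identity.
  step 1: s1^-1 swaps positions 1,2 -> [2 1]
  step 2: s1^-1 swaps positions 1,2 -> [1 2]
  step 3: s1 swaps positions 1,2 -> [2 1]
  step 4: s1^-1 swaps positions 1,2 -> [1 2]
  step 5: s1 swaps positions 1,2 -> [2 1]
  step 6: s1^-1 swaps positions 1,2 -> [1 2]
  step 7: s1^-1 swaps positions 1,2 -> [2 1]
  step 8: s1 swaps positions 1,2 -> [1 2]
  step 9: s1^-1 swaps positions 1,2 -> [2 1]
  step 10: s1^-1 swaps positions 1,2 -> [1 2]
  step 11: s1 swaps positions 1,2 -> [2 1]
  step 12: s1 swaps positions 1,2 -> [1 2]
Final permutation (position -> original strand): [1 2]
Closure components = cycle count of this permutation = 2.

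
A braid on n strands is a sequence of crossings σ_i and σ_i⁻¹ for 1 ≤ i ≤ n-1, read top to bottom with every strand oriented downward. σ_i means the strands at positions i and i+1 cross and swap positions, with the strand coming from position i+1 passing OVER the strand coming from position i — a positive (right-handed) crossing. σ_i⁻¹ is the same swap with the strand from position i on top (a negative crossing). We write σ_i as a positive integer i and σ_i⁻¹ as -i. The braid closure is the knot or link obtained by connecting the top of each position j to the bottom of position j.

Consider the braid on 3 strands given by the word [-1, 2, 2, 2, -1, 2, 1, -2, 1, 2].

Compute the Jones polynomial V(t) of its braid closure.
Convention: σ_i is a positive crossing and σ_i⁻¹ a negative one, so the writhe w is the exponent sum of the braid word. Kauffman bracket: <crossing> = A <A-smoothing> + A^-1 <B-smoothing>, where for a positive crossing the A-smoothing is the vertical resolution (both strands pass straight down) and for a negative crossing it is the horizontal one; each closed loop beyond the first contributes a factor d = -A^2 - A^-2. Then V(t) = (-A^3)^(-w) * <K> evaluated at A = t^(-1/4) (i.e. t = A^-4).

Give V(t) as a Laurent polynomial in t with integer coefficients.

Braid: s1^-1 s2 s2 s2 s1^-1 s2 s1 s2^-1 s1 s2 on 3 strands, 10 crossings.
Writhe w = (#positive) - (#negative) = 7 - 3 = 4.
Computing the Kauffman bracket via state sum. There are 2^10 = 1024 states.
Smooth each crossing (0=||, 1=⌣⌢); contribution A^(Σ sign_k(1-2s_k)) * d^(L-1).
Tabulate the states by total A-exponent and number of loops L (A-exp: L × count):
  A^10: L=2 ×1
  A^8: L=1 ×5, L=3 ×5
  A^6: L=2 ×39, L=4 ×6
  A^4: L=1 ×34, L=3 ×85, L=5 ×1
  A^2: L=2 ×138, L=4 ×72
  A^0: L=1 ×48, L=3 ×167, L=5 ×37
  A^-2: L=2 ×91, L=4 ×109, L=6 ×10
  A^-4: L=3 ×82, L=5 ×37, L=7 ×1
  A^-6: L=4 ×40, L=6 ×5
  A^-8: L=5 ×10
  A^-10: L=6 ×1
Each group contributes A^e * Σ count * d^(L-1):
Powers of d = -A^2 - A^-2: d^2 = A^4 + 2 + A^-4; d^3 = -A^6 - 3*A^2 - 3*A^-2 - A^-6; d^4 = A^8 + 4*A^4 + 6 + 4*A^-4 + A^-8; d^5 = -A^10 - 5*A^6 - 10*A^2 - 10*A^-2 - 5*A^-6 - A^-10; d^6 = A^12 + 6*A^8 + 15*A^4 + 20 + 15*A^-4 + 6*A^-8 + A^-12.
  A^10 * (d) = -A^12 - A^8
  A^8 * (5 + 5*d^2) = 5*A^12 + 15*A^8 + 5*A^4
  A^6 * (39*d + 6*d^3) = -6*A^12 - 57*A^8 - 57*A^4 - 6
  A^4 * (34 + 85*d^2 + d^4) = A^12 + 89*A^8 + 210*A^4 + 89 + A^-4
  A^2 * (138*d + 72*d^3) = -72*A^8 - 354*A^4 - 354 - 72*A^-4
  A^0 * (48 + 167*d^2 + 37*d^4) = 37*A^8 + 315*A^4 + 604 + 315*A^-4 + 37*A^-8
  A^-2 * (91*d + 109*d^3 + 10*d^5) = -10*A^8 - 159*A^4 - 518 - 518*A^-4 - 159*A^-8 - 10*A^-12
  A^-4 * (82*d^2 + 37*d^4 + d^6) = A^8 + 43*A^4 + 245 + 406*A^-4 + 245*A^-8 + 43*A^-12 + A^-16
  A^-6 * (40*d^3 + 5*d^5) = -5*A^4 - 65 - 170*A^-4 - 170*A^-8 - 65*A^-12 - 5*A^-16
  A^-8 * (10*d^4) = 10 + 40*A^-4 + 60*A^-8 + 40*A^-12 + 10*A^-16
  A^-10 * (d^5) = -1 - 5*A^-4 - 10*A^-8 - 10*A^-12 - 5*A^-16 - A^-20
Summing the groups: <K> = -A^12 + 2*A^8 - 2*A^4 + 4 - 3*A^-4 + 3*A^-8 - 2*A^-12 + A^-16 - A^-20
Normalise by the writhe: (-A^3)^(-w) = (-A^3)^(-4) = A^-12, so f(A) = A^-12 * <K> = -1 + 2*A^-4 - 2*A^-8 + 4*A^-12 - 3*A^-16 + 3*A^-20 - 2*A^-24 + A^-28 - A^-32.
Substitute A = t^(-1/4), i.e. A^e → t^(-e/4): V(t) = -t^8 + t^7 - 2*t^6 + 3*t^5 - 3*t^4 + 4*t^3 - 2*t^2 + 2*t - 1

Answer: -t^8 + t^7 - 2*t^6 + 3*t^5 - 3*t^4 + 4*t^3 - 2*t^2 + 2*t - 1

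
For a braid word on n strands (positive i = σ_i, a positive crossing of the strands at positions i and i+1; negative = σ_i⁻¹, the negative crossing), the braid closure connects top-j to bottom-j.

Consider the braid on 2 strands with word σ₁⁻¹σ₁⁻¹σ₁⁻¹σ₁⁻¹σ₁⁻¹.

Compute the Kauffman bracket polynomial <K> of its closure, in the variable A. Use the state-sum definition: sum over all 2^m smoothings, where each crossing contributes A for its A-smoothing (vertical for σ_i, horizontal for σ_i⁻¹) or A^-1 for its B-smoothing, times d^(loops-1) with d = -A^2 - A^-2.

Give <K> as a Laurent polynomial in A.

Braid: s1^-1 s1^-1 s1^-1 s1^-1 s1^-1 on 2 strands, 5 crossings.
Writhe w = (#positive) - (#negative) = 0 - 5 = -5.
Enumerate smoothing states for the bracket polynomial. There are 2^5 = 32 states.
Smooth each crossing (0=||, 1=⌣⌢); contribution A^(Σ sign_k(1-2s_k)) * d^(L-1).
  state 00000: A-exp=-5, loops=2, term = A^-5 * d^1
  state 00001: A-exp=-3, loops=1, term = A^-3 * d^0
  state 00010: A-exp=-3, loops=1, term = A^-3 * d^0
  state 00011: A-exp=-1, loops=2, term = A^-1 * d^1
  state 00100: A-exp=-3, loops=1, term = A^-3 * d^0
  state 00101: A-exp=-1, loops=2, term = A^-1 * d^1
  state 00110: A-exp=-1, loops=2, term = A^-1 * d^1
  state 00111: A-exp=+1, loops=3, term = A^1 * d^2
  state 01000: A-exp=-3, loops=1, term = A^-3 * d^0
  state 01001: A-exp=-1, loops=2, term = A^-1 * d^1
  state 01010: A-exp=-1, loops=2, term = A^-1 * d^1
  state 01011: A-exp=+1, loops=3, term = A^1 * d^2
  state 01100: A-exp=-1, loops=2, term = A^-1 * d^1
  state 01101: A-exp=+1, loops=3, term = A^1 * d^2
  state 01110: A-exp=+1, loops=3, term = A^1 * d^2
  state 01111: A-exp=+3, loops=4, term = A^3 * d^3
  state 10000: A-exp=-3, loops=1, term = A^-3 * d^0
  state 10001: A-exp=-1, loops=2, term = A^-1 * d^1
  state 10010: A-exp=-1, loops=2, term = A^-1 * d^1
  state 10011: A-exp=+1, loops=3, term = A^1 * d^2
  state 10100: A-exp=-1, loops=2, term = A^-1 * d^1
  state 10101: A-exp=+1, loops=3, term = A^1 * d^2
  state 10110: A-exp=+1, loops=3, term = A^1 * d^2
  state 10111: A-exp=+3, loops=4, term = A^3 * d^3
  state 11000: A-exp=-1, loops=2, term = A^-1 * d^1
  state 11001: A-exp=+1, loops=3, term = A^1 * d^2
  state 11010: A-exp=+1, loops=3, term = A^1 * d^2
  state 11011: A-exp=+3, loops=4, term = A^3 * d^3
  state 11100: A-exp=+1, loops=3, term = A^1 * d^2
  state 11101: A-exp=+3, loops=4, term = A^3 * d^3
  state 11110: A-exp=+3, loops=4, term = A^3 * d^3
  state 11111: A-exp=+5, loops=5, term = A^5 * d^4
Collect the terms by A-exponent (count of states per loop number):
Powers of d = -A^2 - A^-2: d^2 = A^4 + 2 + A^-4; d^3 = -A^6 - 3*A^2 - 3*A^-2 - A^-6; d^4 = A^8 + 4*A^4 + 6 + 4*A^-4 + A^-8.
  A^5 * (d^4) = A^13 + 4*A^9 + 6*A^5 + 4*A + A^-3
  A^3 * (5*d^3) = -5*A^9 - 15*A^5 - 15*A - 5*A^-3
  A^1 * (10*d^2) = 10*A^5 + 20*A + 10*A^-3
  A^-1 * (10*d) = -10*A - 10*A^-3
  A^-3 * (5) = 5*A^-3
  A^-5 * (d) = -A^-3 - A^-7
Summing the groups: <K> = A^13 - A^9 + A^5 - A - A^-7

Answer: A^13 - A^9 + A^5 - A - A^-7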